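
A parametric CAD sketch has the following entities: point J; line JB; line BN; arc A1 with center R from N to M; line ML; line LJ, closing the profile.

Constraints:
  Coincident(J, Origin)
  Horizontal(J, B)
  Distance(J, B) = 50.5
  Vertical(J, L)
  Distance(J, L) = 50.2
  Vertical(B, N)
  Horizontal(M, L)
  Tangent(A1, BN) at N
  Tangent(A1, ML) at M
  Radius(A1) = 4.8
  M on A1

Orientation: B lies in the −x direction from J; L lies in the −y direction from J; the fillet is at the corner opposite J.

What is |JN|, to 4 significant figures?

67.91

J is at the origin; JB is horizontal with |JB| = 50.5 and B on the −x side, so B = (-50.50, 0.000). JL is vertical with |JL| = 50.2 and L on the −y side, so L = (0.000, -50.20). The virtual corner opposite J is at (-50.50, -50.20). Tangency of A1 to BN means the radius RN is perpendicular to BN and the tangent condition forces RM to be normal to ML, with radius 4.8, so the center R sits 4.8 in from both sides at R = (-45.70, -45.40). That places the tangent points at N = (-50.50, -45.40) on BN and M = (-45.70, -50.20) on ML. Then |JN| = |N − J| = 67.91.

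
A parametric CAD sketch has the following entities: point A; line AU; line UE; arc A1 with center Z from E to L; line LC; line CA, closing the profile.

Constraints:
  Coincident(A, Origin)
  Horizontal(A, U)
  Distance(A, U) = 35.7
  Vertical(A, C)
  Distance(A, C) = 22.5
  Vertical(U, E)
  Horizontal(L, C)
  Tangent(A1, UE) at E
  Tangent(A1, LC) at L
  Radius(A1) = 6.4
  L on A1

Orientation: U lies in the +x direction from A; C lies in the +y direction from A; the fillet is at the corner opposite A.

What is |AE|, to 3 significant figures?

39.2

A is at the origin; A and U share the same y with |AU| = 35.7 and U on the +x side, so U = (35.7, 0.00). A and C share the same x with |AC| = 22.5 and C on the +y side, so C = (0.00, 22.5). The virtual corner opposite A is at (35.7, 22.5). Since A1 is tangent to UE there, ZE ⟂ UE and A1 meets LC tangentially, so ZL is at right angles to LC, with radius 6.4, so the center Z sits 6.4 in from both sides at Z = (29.3, 16.1). That places the tangent points at E = (35.7, 16.1) on UE and L = (29.3, 22.5) on LC. Then |AE| = |E − A| = 39.2.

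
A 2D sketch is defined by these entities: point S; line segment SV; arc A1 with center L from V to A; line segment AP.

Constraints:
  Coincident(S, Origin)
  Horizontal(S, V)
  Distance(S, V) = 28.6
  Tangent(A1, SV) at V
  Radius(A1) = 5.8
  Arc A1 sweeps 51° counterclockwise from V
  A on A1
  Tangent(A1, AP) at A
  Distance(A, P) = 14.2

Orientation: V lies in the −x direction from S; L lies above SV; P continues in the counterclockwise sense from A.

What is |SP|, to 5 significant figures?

20.089

S is at the origin; S and V share the same y with |SV| = 28.6 and V on the −x side, so V = (-28.600, 0.0000). The tangent condition forces LV to be normal to SV, so L = V + (0, 5.8) = (-28.600, 5.8000). On A1, V sits at bearing -90° from L; a 51° counterclockwise sweep puts A at bearing -39°, so A = L + 5.8·(cos -39°, sin -39°) = (-24.093, 2.1499). The tangent condition forces LA to be normal to AP, so AP runs along (−sin -39°, cos -39°); with |AP| = 14.2, P = (-15.156, 13.185). Then |SP| = |P − S| = 20.089.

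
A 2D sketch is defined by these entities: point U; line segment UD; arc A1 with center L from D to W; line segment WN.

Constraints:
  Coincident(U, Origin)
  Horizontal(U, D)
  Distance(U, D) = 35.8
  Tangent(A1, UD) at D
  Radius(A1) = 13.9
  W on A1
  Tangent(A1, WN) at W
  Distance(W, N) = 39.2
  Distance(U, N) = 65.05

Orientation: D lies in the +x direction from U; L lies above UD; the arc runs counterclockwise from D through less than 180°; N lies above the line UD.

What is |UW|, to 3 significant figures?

52.3

Checks: |LW| = 13.90 ✓; ∠(LW, WN) = 90.00° ✓; |WN| = 39.20 ✓; |UN| = 65.05 ✓.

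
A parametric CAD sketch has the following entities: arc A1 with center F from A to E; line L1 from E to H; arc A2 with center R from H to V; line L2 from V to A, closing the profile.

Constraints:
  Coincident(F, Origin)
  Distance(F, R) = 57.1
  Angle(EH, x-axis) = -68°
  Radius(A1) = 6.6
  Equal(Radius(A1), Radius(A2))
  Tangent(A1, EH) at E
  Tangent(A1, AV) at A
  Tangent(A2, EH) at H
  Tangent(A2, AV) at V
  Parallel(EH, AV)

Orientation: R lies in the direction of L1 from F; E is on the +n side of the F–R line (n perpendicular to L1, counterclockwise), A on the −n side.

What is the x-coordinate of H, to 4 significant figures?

27.51

Tangency of A1 to both parallel lines with radius 6.6 puts E and A at F ± 6.6·n: E = (6.119, 2.472), A = (-6.119, -2.472). Equal radii place H and V the same way about R: H = R + 6.6·n = (27.51, -50.47), V = R − 6.6·n = (15.27, -55.41). So H.x = 27.51.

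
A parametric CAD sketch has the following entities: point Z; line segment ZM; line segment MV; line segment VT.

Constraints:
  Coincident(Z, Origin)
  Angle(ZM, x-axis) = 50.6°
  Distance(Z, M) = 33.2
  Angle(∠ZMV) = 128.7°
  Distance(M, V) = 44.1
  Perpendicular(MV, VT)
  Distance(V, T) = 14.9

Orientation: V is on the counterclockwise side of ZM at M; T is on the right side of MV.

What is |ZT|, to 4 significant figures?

76.63

Z is at the origin; ZM runs at 50.6° with length 33.2, so M = 33.2·(cos 50.6°, sin 50.6°) = (21.07, 25.65). ∠ZMV = 128.7°, so MV runs at 50.6° + (180° − 128.7°) = 101.9° from the x-axis; with |MV| = 44.1, V = M + 44.1·(cos 101.9°, sin 101.9°) = (11.98, 68.81). MV ⟂ VT; with |VT| = 14.9 on the right of MV, T = V + 14.9·(0.9785, 0.2062) = (26.56, 71.88). Then |ZT| = |T − Z| = 76.63.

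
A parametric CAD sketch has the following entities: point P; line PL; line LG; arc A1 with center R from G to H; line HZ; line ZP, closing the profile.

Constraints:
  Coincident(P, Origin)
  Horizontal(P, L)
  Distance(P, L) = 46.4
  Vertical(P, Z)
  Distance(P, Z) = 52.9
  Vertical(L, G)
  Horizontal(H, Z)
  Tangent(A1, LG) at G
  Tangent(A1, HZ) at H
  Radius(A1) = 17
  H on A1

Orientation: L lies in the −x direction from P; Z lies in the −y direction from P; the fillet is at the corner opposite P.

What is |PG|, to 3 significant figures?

58.7

P is at the origin; PL is horizontal with |PL| = 46.4 and L on the −x side, so L = (-46.4, 0.00). PZ is vertical with |PZ| = 52.9 and Z on the −y side, so Z = (0.00, -52.9). The virtual corner opposite P is at (-46.4, -52.9). A1 meets LG tangentially, so RG is at right angles to LG and A1 meets HZ tangentially, so RH is at right angles to HZ, with radius 17.0, so the center R sits 17.0 in from both sides at R = (-29.4, -35.9). That places the tangent points at G = (-46.4, -35.9) on LG and H = (-29.4, -52.9) on HZ. Then |PG| = |G − P| = 58.7.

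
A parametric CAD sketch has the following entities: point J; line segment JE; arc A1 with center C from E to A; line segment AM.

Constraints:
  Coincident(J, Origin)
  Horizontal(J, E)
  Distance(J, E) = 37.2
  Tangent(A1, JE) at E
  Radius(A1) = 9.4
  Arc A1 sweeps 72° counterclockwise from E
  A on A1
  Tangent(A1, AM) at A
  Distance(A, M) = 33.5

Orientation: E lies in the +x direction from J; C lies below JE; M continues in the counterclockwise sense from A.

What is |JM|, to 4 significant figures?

42.33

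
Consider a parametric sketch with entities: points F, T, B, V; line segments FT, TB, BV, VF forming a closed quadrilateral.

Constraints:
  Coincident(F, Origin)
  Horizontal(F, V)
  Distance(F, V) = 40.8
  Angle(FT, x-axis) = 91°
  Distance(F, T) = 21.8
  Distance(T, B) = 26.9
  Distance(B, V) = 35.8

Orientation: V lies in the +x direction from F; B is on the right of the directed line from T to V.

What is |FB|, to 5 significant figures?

6.9406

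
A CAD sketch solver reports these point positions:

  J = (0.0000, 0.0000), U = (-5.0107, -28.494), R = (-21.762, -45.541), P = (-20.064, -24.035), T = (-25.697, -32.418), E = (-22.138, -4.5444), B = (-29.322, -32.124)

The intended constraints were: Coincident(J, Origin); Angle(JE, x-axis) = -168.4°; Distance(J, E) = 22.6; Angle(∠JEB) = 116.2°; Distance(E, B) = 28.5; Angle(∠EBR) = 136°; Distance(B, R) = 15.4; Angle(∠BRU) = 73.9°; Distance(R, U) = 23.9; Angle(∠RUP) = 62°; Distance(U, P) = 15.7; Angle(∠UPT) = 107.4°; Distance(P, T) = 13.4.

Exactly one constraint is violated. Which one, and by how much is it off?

Distance(P, T) = 13.4 — off by 3.30.

J = (0.00, 0.00) ✓; JE at -168.4° ✓; |JE| = 22.60 ✓; ∠JEB = 116.2° ✓; |EB| = 28.50 ✓; ∠EBR = 136.0° ✓; |BR| = 15.40 ✓; ∠BRU = 73.90° ✓; |RU| = 23.90 ✓; ∠RUP = 62.00° ✓; |UP| = 15.70 ✓; ∠UPT = 107.4° ✓; |PT| = 10.10 ✗.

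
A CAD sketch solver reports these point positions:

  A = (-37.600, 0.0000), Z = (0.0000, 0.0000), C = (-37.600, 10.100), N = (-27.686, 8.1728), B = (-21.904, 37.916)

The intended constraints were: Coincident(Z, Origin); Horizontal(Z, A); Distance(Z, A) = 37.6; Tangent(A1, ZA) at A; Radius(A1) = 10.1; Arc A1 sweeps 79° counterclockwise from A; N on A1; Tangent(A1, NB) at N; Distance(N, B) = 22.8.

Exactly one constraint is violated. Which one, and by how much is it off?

Distance(N, B) = 22.8 — off by 7.50.

Z = (0.00, 0.00) ✓; Z.y = 0.00, A.y = 0.00 ✓; |ZA| = 37.60 ✓; ∠(CA, AZ) = 90.00° ✓; |CA| = 10.10 ✓; bearing(C→N) − bearing(C→A) = 79.00° ✓; |CN| = 10.10 ✓; ∠(CN, NB) = 90.00° ✓; |NB| = 30.30 ✗.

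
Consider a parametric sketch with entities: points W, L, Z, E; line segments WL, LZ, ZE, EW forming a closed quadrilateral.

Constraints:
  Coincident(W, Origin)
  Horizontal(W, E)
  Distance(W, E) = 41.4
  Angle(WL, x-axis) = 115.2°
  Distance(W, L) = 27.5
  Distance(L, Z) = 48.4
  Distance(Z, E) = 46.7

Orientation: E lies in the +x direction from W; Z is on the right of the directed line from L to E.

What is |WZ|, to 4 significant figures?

22.03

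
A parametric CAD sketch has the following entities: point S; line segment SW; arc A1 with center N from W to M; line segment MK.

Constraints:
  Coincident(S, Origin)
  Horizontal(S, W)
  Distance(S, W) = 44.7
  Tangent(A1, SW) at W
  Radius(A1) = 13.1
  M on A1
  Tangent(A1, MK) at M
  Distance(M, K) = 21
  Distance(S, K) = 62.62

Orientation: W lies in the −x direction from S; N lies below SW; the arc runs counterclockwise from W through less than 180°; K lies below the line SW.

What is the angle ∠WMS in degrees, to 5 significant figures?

37.494°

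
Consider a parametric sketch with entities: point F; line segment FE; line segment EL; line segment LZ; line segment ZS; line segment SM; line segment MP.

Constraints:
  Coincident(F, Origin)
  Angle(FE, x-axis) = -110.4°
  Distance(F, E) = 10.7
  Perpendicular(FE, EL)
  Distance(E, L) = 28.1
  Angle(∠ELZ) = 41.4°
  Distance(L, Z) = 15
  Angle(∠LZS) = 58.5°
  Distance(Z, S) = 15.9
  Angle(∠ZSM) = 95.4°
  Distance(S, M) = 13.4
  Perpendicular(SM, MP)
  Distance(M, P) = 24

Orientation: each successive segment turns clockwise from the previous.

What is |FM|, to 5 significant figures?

33.620

F is at the origin; FE runs at -110.4° with length 10.7, so E = (-3.7297, -10.029). The perpendicularity gives EL at right angles to FE, so EL runs at 159.60°; with |EL| = 28.1, L = (-30.067, -0.23404). ∠ELZ = 41.4° gives LZ at 21.000° from the x-axis; with |LZ| = 15.0, Z = (-16.064, 5.1415). ∠LZS = 58.5° gives ZS at -100.50° from the x-axis; with |ZS| = 15.9, S = (-18.961, -10.492). ∠ZSM = 95.4° gives SM at 174.90° from the x-axis; with |SM| = 13.4, M = (-32.308, -9.3011). Then |FM| = |M − F| = 33.620.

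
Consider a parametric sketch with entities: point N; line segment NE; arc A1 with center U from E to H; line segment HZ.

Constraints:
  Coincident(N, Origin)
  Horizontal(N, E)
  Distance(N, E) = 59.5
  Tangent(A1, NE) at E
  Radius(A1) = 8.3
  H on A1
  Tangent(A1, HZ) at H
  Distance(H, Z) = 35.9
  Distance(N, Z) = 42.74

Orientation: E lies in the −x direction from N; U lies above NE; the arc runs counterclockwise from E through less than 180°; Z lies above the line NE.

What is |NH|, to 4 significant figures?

53.23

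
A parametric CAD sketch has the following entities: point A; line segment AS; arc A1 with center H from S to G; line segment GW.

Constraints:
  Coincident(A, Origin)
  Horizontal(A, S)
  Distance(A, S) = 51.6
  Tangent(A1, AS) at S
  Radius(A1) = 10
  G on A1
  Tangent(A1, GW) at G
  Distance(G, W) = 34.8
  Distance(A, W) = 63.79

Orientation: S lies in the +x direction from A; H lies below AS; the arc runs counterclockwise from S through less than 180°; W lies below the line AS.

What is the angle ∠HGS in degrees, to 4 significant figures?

42.50°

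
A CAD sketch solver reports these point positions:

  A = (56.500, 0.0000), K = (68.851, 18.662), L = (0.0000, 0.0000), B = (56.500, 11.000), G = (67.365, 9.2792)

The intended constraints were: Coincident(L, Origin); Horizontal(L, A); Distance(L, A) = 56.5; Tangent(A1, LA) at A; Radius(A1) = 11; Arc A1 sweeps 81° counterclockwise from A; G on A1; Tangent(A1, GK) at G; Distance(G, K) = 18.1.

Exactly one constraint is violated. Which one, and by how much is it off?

Distance(G, K) = 18.1 — off by 8.60.

L = (0.00, 0.00) ✓; L.y = 0.00, A.y = 0.00 ✓; |LA| = 56.50 ✓; ∠(BA, AL) = 90.00° ✓; |BA| = 11.00 ✓; bearing(B→G) − bearing(B→A) = 81.00° ✓; |BG| = 11.00 ✓; ∠(BG, GK) = 90.00° ✓; |GK| = 9.500 ✗.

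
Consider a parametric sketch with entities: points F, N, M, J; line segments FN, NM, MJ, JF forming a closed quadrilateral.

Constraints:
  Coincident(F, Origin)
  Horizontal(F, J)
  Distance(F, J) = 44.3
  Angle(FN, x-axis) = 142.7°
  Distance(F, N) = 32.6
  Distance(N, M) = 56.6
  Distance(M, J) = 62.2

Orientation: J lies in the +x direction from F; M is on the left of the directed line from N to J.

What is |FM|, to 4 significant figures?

58.76

Checks: |NM| = 56.60 ✓; |MJ| = 62.20 ✓.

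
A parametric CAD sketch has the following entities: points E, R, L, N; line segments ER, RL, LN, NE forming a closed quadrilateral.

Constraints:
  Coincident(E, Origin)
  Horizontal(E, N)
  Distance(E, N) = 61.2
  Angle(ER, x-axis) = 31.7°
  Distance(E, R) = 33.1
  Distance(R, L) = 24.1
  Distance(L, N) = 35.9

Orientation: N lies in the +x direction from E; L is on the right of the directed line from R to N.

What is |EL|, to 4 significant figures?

26.74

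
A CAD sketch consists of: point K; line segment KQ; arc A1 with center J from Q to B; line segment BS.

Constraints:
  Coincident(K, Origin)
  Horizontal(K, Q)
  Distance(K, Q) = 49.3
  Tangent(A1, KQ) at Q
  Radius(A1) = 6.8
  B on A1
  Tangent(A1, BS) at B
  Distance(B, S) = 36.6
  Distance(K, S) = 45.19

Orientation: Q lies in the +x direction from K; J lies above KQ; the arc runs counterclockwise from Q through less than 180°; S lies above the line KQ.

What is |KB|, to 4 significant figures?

55.15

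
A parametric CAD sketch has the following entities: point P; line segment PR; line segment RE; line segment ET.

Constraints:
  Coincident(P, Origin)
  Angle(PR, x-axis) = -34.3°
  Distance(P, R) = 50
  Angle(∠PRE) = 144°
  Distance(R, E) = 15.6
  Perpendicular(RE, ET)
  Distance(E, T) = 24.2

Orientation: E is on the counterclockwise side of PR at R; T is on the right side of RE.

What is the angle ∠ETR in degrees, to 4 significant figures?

32.81°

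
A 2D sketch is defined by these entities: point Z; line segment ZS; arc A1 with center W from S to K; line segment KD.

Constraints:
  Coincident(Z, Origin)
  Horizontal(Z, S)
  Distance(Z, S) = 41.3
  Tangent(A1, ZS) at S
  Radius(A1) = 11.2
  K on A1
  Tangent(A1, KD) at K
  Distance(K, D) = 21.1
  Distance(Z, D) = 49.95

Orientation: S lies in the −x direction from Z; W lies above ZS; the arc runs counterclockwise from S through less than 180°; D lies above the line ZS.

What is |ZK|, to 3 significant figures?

33.6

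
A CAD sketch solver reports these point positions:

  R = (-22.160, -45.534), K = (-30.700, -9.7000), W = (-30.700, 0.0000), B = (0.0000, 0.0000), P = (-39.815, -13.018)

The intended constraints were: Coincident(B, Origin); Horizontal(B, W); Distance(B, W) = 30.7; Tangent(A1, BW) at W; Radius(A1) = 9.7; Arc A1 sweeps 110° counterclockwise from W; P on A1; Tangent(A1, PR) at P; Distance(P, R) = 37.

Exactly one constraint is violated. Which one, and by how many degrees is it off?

Tangent(A1, PR) at P — off by 8.50°.

B = (0.00, 0.00) ✓; B.y = 0.00, W.y = 0.00 ✓; |BW| = 30.70 ✓; ∠(KW, WB) = 90.00° ✓; |KW| = 9.700 ✓; bearing(K→P) − bearing(K→W) = 110.0° ✓; |KP| = 9.700 ✓; ∠(KP, PR) = 81.50° ✗; |PR| = 37.00 ✓.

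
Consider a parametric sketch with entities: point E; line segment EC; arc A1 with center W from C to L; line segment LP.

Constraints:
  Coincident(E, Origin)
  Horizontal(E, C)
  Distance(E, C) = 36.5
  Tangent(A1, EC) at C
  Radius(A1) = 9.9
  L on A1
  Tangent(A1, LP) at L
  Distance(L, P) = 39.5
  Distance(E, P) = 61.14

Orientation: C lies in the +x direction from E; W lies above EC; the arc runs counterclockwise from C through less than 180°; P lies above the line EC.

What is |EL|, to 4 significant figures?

47.71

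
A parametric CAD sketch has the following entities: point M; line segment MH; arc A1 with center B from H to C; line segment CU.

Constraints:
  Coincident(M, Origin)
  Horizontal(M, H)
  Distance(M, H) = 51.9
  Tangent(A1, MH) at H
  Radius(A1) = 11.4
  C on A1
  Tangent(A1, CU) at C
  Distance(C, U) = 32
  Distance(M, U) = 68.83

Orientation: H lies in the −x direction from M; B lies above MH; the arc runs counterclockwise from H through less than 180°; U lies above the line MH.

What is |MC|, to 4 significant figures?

43.86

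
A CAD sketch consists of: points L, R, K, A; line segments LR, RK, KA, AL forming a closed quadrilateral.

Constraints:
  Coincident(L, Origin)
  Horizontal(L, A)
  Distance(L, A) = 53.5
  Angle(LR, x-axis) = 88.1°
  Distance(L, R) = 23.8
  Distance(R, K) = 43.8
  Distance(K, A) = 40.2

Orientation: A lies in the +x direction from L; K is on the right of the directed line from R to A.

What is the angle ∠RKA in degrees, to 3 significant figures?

86.9°

Checks: |RK| = 43.80 ✓; |KA| = 40.20 ✓.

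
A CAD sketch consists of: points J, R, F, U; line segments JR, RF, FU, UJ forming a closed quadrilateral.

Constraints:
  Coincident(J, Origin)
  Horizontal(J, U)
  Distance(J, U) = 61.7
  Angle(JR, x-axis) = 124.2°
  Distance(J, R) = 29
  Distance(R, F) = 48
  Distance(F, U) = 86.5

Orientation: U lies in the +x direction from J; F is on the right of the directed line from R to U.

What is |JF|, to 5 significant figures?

32.011

J is at the origin; J and U share the same y with |JU| = 61.7 and U in +x, so U = (61.7, 0). JR runs at 124.2° with |JR| = 29.0, so R = (-16.300, 23.985). F is determined by |RF| = 48.0 and |FU| = 86.5 together: it lies at the intersection of circle(R, 48.0) and circle(U, 86.5). With |RU| = 81.605, the foot of the radical line on RU is 9.0749 from R and the perpendicular offset is √(48.0² − 9.0749²) = 47.134. Taking the right-of-RU solution: F = (-21.480, -23.734).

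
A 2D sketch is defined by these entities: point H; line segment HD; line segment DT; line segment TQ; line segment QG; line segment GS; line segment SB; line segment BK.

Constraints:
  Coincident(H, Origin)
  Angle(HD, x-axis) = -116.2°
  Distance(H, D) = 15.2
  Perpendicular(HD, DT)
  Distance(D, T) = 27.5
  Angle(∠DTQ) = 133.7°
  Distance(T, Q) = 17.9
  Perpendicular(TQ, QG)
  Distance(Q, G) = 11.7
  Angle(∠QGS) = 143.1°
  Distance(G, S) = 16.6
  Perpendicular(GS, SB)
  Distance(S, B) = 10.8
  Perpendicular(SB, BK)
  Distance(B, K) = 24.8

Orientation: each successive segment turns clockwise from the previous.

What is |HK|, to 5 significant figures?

38.719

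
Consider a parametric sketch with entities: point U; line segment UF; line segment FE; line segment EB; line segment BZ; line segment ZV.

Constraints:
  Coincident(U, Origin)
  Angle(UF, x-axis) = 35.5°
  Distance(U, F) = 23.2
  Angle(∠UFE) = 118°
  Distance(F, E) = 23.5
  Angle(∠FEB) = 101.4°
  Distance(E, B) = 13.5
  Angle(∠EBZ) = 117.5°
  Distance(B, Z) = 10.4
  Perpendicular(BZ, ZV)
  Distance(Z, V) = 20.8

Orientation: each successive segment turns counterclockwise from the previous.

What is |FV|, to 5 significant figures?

6.1584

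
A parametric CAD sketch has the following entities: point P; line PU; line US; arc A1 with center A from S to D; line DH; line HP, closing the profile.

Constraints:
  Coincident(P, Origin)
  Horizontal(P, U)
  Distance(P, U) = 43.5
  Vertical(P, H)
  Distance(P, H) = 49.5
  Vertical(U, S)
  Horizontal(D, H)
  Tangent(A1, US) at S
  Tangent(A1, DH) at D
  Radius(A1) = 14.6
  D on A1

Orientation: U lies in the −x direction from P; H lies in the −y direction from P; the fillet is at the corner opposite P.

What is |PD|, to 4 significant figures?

57.32

The virtual corner opposite P is at (-43.50, -49.50). Tangency of A1 to US means the radius AS is perpendicular to US and A1 meets DH tangentially, so AD is at right angles to DH, with radius 14.6, so the center A sits 14.6 in from both sides at A = (-28.90, -34.90). That places the tangent points at S = (-43.50, -34.90) on US and D = (-28.90, -49.50) on DH. Then |PD| = |D − P| = 57.32.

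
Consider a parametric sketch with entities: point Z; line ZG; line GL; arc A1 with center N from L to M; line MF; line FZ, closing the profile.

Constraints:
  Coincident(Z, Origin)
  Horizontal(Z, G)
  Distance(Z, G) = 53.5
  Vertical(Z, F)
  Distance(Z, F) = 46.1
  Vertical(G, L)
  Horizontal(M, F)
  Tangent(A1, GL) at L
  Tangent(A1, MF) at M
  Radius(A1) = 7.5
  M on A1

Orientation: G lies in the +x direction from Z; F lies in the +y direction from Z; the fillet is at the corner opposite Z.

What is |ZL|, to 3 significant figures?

66.0

The virtual corner opposite Z is at (53.5, 46.1). The tangent condition forces NL to be normal to GL and A1 meets MF tangentially, so NM is at right angles to MF, with radius 7.5, so the center N sits 7.5 in from both sides at N = (46.0, 38.6). That places the tangent points at L = (53.5, 38.6) on GL and M = (46.0, 46.1) on MF. Then |ZL| = |L − Z| = 66.0.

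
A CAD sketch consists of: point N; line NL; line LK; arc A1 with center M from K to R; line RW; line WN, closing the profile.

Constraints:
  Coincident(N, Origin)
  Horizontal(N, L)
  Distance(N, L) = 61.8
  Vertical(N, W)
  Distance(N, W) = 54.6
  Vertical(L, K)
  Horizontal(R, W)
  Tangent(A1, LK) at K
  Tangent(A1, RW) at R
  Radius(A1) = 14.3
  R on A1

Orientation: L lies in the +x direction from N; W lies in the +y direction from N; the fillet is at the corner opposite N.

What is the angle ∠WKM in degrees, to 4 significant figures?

13.03°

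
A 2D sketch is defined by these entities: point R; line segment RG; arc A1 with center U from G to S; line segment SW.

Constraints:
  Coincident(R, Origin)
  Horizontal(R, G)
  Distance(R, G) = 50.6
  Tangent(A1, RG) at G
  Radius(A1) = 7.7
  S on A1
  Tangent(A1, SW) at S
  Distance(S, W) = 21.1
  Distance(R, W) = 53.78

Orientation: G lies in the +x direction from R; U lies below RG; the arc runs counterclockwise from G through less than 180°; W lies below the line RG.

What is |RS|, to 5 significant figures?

43.761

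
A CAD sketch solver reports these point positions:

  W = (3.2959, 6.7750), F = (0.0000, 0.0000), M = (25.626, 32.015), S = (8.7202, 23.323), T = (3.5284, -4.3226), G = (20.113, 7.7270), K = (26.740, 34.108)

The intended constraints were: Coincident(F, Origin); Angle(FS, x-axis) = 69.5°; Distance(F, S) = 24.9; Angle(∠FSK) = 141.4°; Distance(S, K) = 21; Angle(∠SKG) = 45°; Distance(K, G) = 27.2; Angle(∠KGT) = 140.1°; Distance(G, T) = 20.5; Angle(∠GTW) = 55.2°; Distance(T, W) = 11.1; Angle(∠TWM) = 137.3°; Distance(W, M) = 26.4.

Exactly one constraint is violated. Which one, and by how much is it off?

Distance(W, M) = 26.4 — off by 7.30.

F = (0.00, 0.00) ✓; FS at 69.50° ✓; |FS| = 24.90 ✓; ∠FSK = 141.4° ✓; |SK| = 21.00 ✓; ∠SKG = 45.00° ✓; |KG| = 27.20 ✓; ∠KGT = 140.1° ✓; |GT| = 20.50 ✓; ∠GTW = 55.20° ✓; |TW| = 11.10 ✓; ∠TWM = 137.3° ✓; |WM| = 33.70 ✗.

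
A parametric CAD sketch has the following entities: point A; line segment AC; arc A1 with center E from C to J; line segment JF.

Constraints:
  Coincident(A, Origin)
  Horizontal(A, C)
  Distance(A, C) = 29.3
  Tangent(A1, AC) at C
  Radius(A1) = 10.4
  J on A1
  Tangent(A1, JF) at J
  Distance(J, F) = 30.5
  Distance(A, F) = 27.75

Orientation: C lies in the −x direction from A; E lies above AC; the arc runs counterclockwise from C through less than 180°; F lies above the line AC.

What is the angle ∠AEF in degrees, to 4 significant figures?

51.95°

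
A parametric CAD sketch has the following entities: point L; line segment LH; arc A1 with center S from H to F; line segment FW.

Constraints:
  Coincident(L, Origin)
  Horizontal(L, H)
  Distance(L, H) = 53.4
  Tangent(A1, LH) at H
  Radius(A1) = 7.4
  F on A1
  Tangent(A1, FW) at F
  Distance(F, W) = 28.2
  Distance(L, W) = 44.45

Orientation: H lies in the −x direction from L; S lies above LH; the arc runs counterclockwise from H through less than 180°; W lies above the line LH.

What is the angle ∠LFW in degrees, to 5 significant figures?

67.147°

Checks: |SF| = 7.400 ✓; ∠(SF, FW) = 90.00° ✓; |FW| = 28.20 ✓; |LW| = 44.45 ✓.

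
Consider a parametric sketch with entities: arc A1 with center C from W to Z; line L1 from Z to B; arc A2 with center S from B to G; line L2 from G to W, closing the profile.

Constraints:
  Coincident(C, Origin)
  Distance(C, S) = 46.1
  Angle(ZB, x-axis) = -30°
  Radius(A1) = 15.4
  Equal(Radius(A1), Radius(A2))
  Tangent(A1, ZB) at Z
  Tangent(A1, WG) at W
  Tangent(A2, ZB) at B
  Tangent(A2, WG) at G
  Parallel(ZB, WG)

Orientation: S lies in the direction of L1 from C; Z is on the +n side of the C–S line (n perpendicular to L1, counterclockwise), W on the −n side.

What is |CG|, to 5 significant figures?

48.604

Tangency of A1 to both parallel lines with radius 15.4 puts Z and W at C ± 15.4·n: Z = (7.7000, 13.337), W = (-7.7000, -13.337). Equal radii place B and G the same way about S: B = S + 15.4·n = (47.624, -9.7132), G = S − 15.4·n = (32.224, -36.387). Then |CG| = |G − C| = 48.604.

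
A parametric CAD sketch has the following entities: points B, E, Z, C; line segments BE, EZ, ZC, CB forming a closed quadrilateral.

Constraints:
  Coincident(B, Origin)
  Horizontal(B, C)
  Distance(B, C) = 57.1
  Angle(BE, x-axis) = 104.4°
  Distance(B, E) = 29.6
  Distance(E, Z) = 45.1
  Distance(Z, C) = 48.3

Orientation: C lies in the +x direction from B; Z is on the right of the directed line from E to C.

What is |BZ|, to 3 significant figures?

16.5

Checks: |EZ| = 45.10 ✓; |ZC| = 48.30 ✓.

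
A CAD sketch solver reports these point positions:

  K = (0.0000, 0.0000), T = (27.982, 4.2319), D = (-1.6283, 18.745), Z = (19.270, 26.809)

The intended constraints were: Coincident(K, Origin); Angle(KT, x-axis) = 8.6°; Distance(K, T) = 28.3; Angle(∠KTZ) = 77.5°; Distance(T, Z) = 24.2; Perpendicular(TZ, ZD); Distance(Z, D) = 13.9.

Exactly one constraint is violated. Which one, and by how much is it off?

Distance(Z, D) = 13.9 — off by 8.50.

K = (0.00, 0.00) ✓; KT at 8.600° ✓; |KT| = 28.30 ✓; ∠KTZ = 77.50° ✓; |TZ| = 24.20 ✓; ∠(TZ, ZD) = 90.00° ✓; |ZD| = 22.40 ✗.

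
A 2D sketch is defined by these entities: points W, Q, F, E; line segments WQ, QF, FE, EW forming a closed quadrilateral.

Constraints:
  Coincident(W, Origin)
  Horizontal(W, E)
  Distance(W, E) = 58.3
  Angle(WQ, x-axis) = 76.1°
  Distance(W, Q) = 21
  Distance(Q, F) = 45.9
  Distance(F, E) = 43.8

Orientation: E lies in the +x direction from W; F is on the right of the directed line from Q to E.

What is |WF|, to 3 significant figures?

30.8

Checks: |QF| = 45.90 ✓; |FE| = 43.80 ✓.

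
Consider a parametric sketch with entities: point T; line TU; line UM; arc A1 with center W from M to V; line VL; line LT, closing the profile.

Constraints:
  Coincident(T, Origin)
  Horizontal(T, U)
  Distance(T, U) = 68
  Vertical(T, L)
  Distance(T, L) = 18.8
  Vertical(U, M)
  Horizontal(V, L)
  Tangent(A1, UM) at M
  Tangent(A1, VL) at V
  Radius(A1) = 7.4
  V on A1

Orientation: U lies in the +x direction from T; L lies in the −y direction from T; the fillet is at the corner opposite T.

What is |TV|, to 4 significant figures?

63.45

T is at the origin; TU is horizontal with |TU| = 68.0 and U on the +x side, so U = (68.00, 0.000). T and L share the same x with |TL| = 18.8 and L on the −y side, so L = (0.000, -18.80). The virtual corner opposite T is at (68.00, -18.80). The tangent condition forces WM to be normal to UM and since A1 is tangent to VL there, WV ⟂ VL, with radius 7.4, so the center W sits 7.4 in from both sides at W = (60.60, -11.40). That places the tangent points at M = (68.00, -11.40) on UM and V = (60.60, -18.80) on VL. Then |TV| = |V − T| = 63.45.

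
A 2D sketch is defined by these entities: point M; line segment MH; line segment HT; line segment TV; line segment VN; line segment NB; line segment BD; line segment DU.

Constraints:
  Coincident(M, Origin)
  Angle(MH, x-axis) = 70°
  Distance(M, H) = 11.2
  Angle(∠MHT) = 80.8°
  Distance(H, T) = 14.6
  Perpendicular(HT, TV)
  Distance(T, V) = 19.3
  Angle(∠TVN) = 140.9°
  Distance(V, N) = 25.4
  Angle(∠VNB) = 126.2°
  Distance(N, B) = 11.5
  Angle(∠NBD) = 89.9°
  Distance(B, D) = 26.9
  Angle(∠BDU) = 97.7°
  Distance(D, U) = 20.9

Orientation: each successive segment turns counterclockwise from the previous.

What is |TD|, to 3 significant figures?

28.5

M is at the origin; MH runs at 70.0° with length 11.2, so H = (3.83, 10.5). ∠MHT = 80.8° gives HT at 169° from the x-axis; with |HT| = 14.6, T = (-10.5, 13.3). HT is perpendicular to TV, so TV runs at -101°; with |TV| = 19.3, V = (-14.1, -5.70). ∠TVN = 140.9° gives VN at -61.7° from the x-axis; with |VN| = 25.4, N = (-2.09, -28.1). ∠VNB = 126.2° gives NB at -7.90° from the x-axis; with |NB| = 11.5, B = (9.31, -29.6). ∠NBD = 89.9° gives BD at 82.2° from the x-axis; with |BD| = 26.9, D = (13.0, -2.99). Then |TD| = |D − T| = 28.5.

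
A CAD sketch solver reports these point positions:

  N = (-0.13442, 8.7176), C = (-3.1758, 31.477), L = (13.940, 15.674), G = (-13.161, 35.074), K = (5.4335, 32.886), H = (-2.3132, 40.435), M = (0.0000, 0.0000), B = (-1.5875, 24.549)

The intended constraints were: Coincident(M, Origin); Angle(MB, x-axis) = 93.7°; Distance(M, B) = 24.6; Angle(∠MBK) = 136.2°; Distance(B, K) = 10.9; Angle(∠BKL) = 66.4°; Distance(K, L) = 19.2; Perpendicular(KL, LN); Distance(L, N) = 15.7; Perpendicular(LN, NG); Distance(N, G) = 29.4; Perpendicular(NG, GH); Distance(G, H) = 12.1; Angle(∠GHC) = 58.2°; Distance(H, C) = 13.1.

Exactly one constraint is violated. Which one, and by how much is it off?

Distance(H, C) = 13.1 — off by 4.10.

M = (0.00, 0.00) ✓; MB at 93.70° ✓; |MB| = 24.60 ✓; ∠MBK = 136.2° ✓; |BK| = 10.90 ✓; ∠BKL = 66.40° ✓; |KL| = 19.20 ✓; ∠(KL, LN) = 90.00° ✓; |LN| = 15.70 ✓; ∠(LN, NG) = 90.00° ✓; |NG| = 29.40 ✓; ∠(NG, GH) = 90.00° ✓; |GH| = 12.10 ✓; ∠GHC = 58.20° ✓; |HC| = 8.999 ✗.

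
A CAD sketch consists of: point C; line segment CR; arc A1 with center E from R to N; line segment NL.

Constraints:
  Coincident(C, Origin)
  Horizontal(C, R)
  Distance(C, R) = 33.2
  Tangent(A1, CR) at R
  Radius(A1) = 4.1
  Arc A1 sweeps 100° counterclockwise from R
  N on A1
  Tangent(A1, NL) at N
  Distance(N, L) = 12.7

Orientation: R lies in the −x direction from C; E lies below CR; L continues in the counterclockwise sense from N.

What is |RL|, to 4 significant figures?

17.42

C is at the origin; C and R share the same y with |CR| = 33.2 and R on the −x side, so R = (-33.20, 0.000). Since A1 is tangent to CR there, ER ⟂ CR, so E = R + (0, -4.1) = (-33.20, -4.100). On A1, R sits at bearing 90° from E; a 100° counterclockwise sweep puts N at bearing 190°, so N = E + 4.1·(cos 190°, sin 190°) = (-37.24, -4.812). The tangent condition forces EN to be normal to NL, so NL runs along (−sin 190°, cos 190°); with |NL| = 12.7, L = (-35.03, -17.32). Then |RL| = |L − R| = 17.42.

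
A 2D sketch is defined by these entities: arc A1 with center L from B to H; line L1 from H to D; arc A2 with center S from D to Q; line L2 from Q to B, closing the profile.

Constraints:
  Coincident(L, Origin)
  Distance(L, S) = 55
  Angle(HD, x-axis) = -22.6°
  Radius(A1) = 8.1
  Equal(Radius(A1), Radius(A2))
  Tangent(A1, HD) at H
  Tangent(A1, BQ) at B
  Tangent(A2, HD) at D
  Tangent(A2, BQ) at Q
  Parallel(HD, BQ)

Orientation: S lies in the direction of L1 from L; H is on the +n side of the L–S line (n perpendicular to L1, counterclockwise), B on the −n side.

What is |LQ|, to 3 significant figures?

55.6

Tangency of A1 to both parallel lines with radius 8.1 puts H and B at L ± 8.1·n: H = (3.11, 7.48), B = (-3.11, -7.48). Equal radii place D and Q the same way about S: D = S + 8.1·n = (53.9, -13.7), Q = S − 8.1·n = (47.7, -28.6). Then |LQ| = |Q − L| = 55.6.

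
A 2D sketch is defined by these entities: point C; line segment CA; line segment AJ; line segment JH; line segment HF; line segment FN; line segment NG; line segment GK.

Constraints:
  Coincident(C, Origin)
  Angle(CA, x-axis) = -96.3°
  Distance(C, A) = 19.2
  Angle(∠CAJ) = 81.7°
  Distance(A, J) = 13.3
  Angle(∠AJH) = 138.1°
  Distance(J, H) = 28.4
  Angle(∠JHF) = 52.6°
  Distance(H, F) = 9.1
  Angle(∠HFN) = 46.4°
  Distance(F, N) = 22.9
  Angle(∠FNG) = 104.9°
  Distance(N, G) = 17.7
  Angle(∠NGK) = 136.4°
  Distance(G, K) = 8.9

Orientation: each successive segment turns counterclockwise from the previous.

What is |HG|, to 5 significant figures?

23.643

∠HFN = 46.4° gives FN at -55.100° from the x-axis; with |FN| = 22.9, N = (35.755, -16.332). ∠FNG = 104.9° gives NG at 20.000° from the x-axis; with |NG| = 17.7, G = (52.388, -10.279). Then |HG| = |G − H| = 23.643.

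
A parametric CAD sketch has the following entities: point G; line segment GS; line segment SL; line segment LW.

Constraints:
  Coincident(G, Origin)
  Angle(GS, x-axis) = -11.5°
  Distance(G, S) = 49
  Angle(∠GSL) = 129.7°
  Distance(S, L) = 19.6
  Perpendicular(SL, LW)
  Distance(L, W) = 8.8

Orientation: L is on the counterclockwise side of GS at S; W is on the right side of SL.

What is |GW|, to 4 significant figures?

68.94

G is at the origin; GS runs at -11.5° with length 49.0, so S = 49.0·(cos -11.5°, sin -11.5°) = (48.02, -9.769). ∠GSL = 129.7°, so SL runs at -11.5° + (180° − 129.7°) = 38.80° from the x-axis; with |SL| = 19.6, L = S + 19.6·(cos 38.80°, sin 38.80°) = (63.29, 2.512). The perpendicularity gives LW at right angles to SL; with |LW| = 8.8 on the right of SL, W = L + 8.8·(0.6266, -0.7793) = (68.81, -4.346). Then |GW| = |W − G| = 68.94.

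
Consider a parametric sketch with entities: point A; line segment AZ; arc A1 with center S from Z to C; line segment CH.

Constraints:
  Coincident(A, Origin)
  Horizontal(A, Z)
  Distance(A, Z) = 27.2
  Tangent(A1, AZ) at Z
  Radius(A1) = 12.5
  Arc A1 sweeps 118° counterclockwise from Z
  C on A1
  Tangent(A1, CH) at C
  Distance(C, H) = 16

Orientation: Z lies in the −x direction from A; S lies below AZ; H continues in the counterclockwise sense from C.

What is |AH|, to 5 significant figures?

44.721

On A1, Z sits at bearing 90° from S; a 118° counterclockwise sweep puts C at bearing 208°, so C = S + 12.5·(cos 208°, sin 208°) = (-38.237, -18.368). Since A1 is tangent to CH there, SC ⟂ CH, so CH runs along (−sin 208°, cos 208°); with |CH| = 16.0, H = (-30.725, -32.496). Then |AH| = |H − A| = 44.721.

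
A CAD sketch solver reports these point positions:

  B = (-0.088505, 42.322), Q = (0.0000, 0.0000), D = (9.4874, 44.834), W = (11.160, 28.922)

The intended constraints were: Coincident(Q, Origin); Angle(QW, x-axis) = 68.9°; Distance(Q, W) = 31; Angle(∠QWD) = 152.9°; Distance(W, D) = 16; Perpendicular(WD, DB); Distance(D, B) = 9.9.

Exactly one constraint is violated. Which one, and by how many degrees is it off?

Perpendicular(WD, DB) — off by 8.70°.

Q = (0.00, 0.00) ✓; QW at 68.90° ✓; |QW| = 31.00 ✓; ∠QWD = 152.9° ✓; |WD| = 16.00 ✓; ∠(WD, DB) = 98.70° ✗; |DB| = 9.900 ✓.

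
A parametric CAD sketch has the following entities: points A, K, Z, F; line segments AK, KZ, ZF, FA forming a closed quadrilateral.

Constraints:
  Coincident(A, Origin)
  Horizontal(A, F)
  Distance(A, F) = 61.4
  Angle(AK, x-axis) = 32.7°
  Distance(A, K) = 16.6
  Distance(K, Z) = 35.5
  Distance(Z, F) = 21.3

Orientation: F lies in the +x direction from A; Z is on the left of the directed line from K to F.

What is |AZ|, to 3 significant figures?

51.4

Checks: |KZ| = 35.50 ✓; |ZF| = 21.30 ✓.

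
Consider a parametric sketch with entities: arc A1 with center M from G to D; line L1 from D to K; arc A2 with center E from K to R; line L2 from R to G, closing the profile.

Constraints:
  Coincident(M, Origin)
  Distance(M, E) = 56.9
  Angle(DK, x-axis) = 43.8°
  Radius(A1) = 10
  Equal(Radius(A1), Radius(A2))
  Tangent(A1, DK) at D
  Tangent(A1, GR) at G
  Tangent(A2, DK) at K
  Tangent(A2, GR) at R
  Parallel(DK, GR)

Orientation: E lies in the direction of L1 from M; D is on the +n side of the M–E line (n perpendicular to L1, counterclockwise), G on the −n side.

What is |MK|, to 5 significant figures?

57.772

The slot axis is L1's direction at 43.8°, so u = (cos 43.8°, sin 43.8°) = (0.72176, 0.69214) and n = (−sin 43.8°, cos 43.8°) = (-0.69214, 0.72176). M is at the origin and E lies 56.9 along u from M, so E = 56.9·u = (41.068, 39.383). Tangency of A1 to both parallel lines with radius 10.0 puts D and G at M ± 10.0·n: D = (-6.9214, 7.2176), G = (6.9214, -7.2176). Equal radii place K and R the same way about E: K = E + 10.0·n = (34.147, 46.601), R = E − 10.0·n = (47.990, 32.165). Then |MK| = |K − M| = 57.772.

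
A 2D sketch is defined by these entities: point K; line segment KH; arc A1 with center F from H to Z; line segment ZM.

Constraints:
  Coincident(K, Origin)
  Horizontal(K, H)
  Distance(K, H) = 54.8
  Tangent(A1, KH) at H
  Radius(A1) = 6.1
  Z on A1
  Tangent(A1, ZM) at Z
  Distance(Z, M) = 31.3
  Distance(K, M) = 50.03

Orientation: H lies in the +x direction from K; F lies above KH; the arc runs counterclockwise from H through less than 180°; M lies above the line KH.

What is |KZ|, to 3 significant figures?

60.1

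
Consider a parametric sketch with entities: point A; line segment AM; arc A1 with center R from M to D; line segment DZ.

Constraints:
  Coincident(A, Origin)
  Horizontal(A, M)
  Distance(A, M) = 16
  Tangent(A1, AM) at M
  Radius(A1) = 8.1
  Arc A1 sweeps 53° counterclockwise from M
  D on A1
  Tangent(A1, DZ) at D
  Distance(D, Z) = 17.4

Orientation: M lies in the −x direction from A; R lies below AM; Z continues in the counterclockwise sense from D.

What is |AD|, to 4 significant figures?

22.70

A is at the origin; A and M share the same y with |AM| = 16.0 and M on the −x side, so M = (-16.00, 0.000). Since A1 is tangent to AM there, RM ⟂ AM, so R = M + (0, -8.1) = (-16.00, -8.100). On A1, M sits at bearing 90° from R; a 53° counterclockwise sweep puts D at bearing 143°, so D = R + 8.1·(cos 143°, sin 143°) = (-22.47, -3.225). Then |AD| = |D − A| = 22.70.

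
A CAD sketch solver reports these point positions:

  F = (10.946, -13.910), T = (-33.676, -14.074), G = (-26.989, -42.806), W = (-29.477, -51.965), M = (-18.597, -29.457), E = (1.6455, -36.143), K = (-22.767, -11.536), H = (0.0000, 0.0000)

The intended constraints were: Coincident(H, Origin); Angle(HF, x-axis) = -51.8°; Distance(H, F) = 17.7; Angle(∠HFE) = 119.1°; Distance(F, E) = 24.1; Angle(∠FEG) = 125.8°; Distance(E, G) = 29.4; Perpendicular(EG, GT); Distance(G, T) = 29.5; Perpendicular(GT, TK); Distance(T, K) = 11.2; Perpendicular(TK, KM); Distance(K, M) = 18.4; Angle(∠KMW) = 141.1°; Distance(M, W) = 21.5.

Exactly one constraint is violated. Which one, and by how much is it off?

Distance(M, W) = 21.5 — off by 3.50.

H = (0.00, 0.00) ✓; HF at -51.80° ✓; |HF| = 17.70 ✓; ∠HFE = 119.1° ✓; |FE| = 24.10 ✓; ∠FEG = 125.8° ✓; |EG| = 29.40 ✓; ∠(EG, GT) = 90.00° ✓; |GT| = 29.50 ✓; ∠(GT, TK) = 90.00° ✓; |TK| = 11.20 ✓; ∠(TK, KM) = 90.00° ✓; |KM| = 18.40 ✓; ∠KMW = 141.1° ✓; |MW| = 25.00 ✗.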